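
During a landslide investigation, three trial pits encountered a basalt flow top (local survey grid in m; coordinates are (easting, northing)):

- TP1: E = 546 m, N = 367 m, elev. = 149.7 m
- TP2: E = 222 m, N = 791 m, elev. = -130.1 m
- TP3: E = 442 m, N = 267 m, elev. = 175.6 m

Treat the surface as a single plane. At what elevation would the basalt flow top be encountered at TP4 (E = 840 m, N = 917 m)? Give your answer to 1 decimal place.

Two edge vectors: TP1→TP2 = (-324, 424, -279.8), TP1→TP3 = (-104, -100, 25.9).
Normal n = (TP1→TP2) × (TP1→TP3) = (-16998.4, 37490.8, 76496).
So ∂z/∂E = −n_x/n_z = 0.22221 and ∂z/∂N = −n_y/n_z = −0.49010.
Intercept c from TP1: 149.7 − 121.33 + 179.87 = 208.24.
At (840, 917): z = 186.7 − 449.4 + 208.24 = -54.5 m.

-54.5 m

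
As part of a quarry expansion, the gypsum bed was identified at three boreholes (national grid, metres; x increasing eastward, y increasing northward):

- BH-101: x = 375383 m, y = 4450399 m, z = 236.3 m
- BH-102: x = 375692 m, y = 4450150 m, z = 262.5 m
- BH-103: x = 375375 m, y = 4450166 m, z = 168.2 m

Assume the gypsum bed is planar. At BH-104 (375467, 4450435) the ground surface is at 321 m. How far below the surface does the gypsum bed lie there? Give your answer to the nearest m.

48 m

Let the plane be z = a·x + b·y + c.
BH-102−BH-101: 309a − 249b = 26.2;  BH-103−BH-101: −8a − 233b = −68.1.
Solving gives a = 0.31168822, b = 0.28157294.
Then c = 236.3 − a·375383 − b·4450399 = −1369878.08.
At (375467, 4450435): z_contact = 117028.6 + 1253122.1 − 1369878.08 = 272.6 m.
Depth below ground = 321 − 272.6 = 48 m.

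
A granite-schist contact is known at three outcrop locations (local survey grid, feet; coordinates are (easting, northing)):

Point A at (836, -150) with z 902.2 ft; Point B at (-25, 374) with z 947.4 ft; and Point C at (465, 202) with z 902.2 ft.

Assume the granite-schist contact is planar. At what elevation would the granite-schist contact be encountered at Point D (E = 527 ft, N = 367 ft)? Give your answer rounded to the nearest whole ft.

Let the plane be z = a·E + b·N + c.
Point B−Point A: −861a + 524b = 45.2;  Point C−Point A: −371a + 352b = 0.
Solving gives a = −0.14641, b = −0.15432.
Then c = 902.2 − a·836 − b·-150 = 1001.45.
At (527, 367): z = −77.2 − 56.6 + 1001.45 = 867.7 ft.

868 ft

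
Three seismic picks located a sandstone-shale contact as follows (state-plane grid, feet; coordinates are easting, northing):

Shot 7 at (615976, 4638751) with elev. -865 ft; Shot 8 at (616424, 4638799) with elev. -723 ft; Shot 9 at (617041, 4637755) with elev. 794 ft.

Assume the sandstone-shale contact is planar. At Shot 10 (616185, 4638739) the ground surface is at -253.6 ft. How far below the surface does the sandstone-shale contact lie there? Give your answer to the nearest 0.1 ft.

Let the plane be z = a·easting + b·northing + c.
Shot 8−Shot 7: 448a + 48b = 142;  Shot 9−Shot 7: 1065a − 996b = 1659.
Solving gives a = 0.444503426, b = −1.190365312.
Then c = -865 − a·615976 − b·4638751 = 5247139.84.
At (616185, 4638739): z_contact = 273896.34 − 5521794.00 + 5247139.84 = -757.81 ft.
Depth below ground = -253.6 − (-757.81) = 504.2 ft.

504.2 ft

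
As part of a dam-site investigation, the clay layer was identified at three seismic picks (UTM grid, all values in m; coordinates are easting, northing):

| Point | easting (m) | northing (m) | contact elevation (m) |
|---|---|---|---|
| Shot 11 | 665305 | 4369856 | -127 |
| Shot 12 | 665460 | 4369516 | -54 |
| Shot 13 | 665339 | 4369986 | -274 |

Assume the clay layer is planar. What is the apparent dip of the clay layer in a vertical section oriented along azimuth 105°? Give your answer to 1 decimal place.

45.8°

Two edge vectors: Shot 11→Shot 12 = (155, -340, 73), Shot 11→Shot 13 = (34, 130, -147).
Normal n = (Shot 11→Shot 12) × (Shot 11→Shot 13) = (40490, 25267, 31710).
So ∂z/∂easting = −n_x/n_z = −1.27688 and ∂z/∂northing = −n_y/n_z = −0.79681.
Unit vector along 105° is (sin 105°, cos 105°) = (0.9659, -0.2588).
Slope in that direction = a·(0.9659) + b·(-0.2588) = −1.02714.
Apparent dip = arctan|1.02714| = 45.8° (true dip is 56.4°, so apparent ≤ true as expected).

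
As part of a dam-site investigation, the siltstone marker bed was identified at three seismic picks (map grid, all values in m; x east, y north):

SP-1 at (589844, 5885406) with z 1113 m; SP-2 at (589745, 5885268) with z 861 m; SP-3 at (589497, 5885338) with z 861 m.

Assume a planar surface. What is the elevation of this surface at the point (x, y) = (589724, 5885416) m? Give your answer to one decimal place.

Let the plane be z = a·x + b·y + c.
SP-2−SP-1: −99a − 138b = −252;  SP-3−SP-1: −347a − 68b = −252.
Solving gives a = 0.428633912, b = 1.518588716.
Then c = 1113 − a·589844 − b·5885406 = −9189225.28.
At (589724, 5885416): z = 252775.7 + 8937526.3 − 9189225.28 = 1076.7 m.

1076.7 m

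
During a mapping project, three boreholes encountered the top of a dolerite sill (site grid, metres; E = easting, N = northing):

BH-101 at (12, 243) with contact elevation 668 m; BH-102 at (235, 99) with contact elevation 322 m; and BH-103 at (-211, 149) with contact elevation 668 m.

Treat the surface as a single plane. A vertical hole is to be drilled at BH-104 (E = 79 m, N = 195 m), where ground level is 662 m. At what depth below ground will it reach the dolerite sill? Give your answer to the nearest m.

Let the plane be z = a·E + b·N + c.
BH-102−BH-101: 223a − 144b = −346;  BH-103−BH-101: −223a − 94b = 0.
Solving gives a = −0.61280, b = 1.45378.
Then c = 668 − a·12 − b·243 = 322.08.
At (79, 195): z_contact = −48.4 + 283.5 + 322.08 = 557.2 m.
Depth below ground = 662 − 557.2 = 105 m.

105 m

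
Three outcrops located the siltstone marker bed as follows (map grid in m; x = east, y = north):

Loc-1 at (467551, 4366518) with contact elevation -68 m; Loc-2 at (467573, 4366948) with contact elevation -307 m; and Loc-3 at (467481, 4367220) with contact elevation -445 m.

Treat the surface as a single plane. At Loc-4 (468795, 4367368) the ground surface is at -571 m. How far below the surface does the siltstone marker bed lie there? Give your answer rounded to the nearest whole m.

Let the plane be z = a·x + b·y + c.
Loc-2−Loc-1: 22a + 430b = −239;  Loc-3−Loc-1: −70a + 702b = −377.
Solving gives a = −0.12445108, b = −0.54944669.
Then c = -68 − a·467551 − b·4366518 = 2457288.08.
At (468795, 4367368): z_contact = −58342.0 − 2399635.9 + 2457288.08 = -689.8 m.
Depth below ground = -571 − (-689.8) = 119 m.

119 m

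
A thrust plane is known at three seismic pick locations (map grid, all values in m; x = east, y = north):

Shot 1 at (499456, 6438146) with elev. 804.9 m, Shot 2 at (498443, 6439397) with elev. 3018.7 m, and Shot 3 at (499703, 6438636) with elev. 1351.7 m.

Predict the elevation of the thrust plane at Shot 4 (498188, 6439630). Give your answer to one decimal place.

3464.0 m

Let the plane be z = a·x + b·y + c.
Shot 2−Shot 1: −1013a + 1251b = 2213.8;  Shot 3−Shot 1: 247a + 490b = 546.8.
Solving gives a = −0.497556021, b = 1.366727219.
Then c = 804.9 − a·499456 − b·6438146 = −8549877.14.
At (498188, 6439630): z = −247876.4 + 8801217.6 − 8549877.14 = 3464.0 m.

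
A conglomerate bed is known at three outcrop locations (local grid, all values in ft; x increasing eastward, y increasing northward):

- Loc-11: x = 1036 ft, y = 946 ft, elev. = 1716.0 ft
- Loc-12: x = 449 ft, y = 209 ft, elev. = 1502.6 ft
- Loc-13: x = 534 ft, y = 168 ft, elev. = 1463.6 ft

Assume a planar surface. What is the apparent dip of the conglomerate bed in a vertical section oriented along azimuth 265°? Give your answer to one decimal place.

10.7°

Two edge vectors: Loc-11→Loc-12 = (-587, -737, -213.4), Loc-11→Loc-13 = (-502, -778, -252.4).
Normal n = (Loc-11→Loc-12) × (Loc-11→Loc-13) = (19993.6, -41032, 86712).
So ∂z/∂x = −n_x/n_z = −0.23057 and ∂z/∂y = −n_y/n_z = 0.47320.
Unit vector along 265° is (sin 265°, cos 265°) = (-0.9962, -0.0872).
Slope in that direction = a·(-0.9962) + b·(-0.0872) = 0.18846.
Apparent dip = arctan|0.18846| = 10.7° (true dip is 27.8°, so apparent ≤ true as expected).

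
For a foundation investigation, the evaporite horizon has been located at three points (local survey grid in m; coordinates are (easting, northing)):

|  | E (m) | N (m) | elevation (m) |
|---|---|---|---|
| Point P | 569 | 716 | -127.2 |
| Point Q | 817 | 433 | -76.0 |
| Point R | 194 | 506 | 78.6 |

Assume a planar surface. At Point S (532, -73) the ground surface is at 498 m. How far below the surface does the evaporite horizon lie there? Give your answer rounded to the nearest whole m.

264 m

Two edge vectors: Point P→Point Q = (248, -283, 51.2), Point P→Point R = (-375, -210, 205.8).
Normal n = (Point P→Point Q) × (Point P→Point R) = (-47489.4, -70238.4, -158205).
So ∂z/∂E = −n_x/n_z = −0.30018 and ∂z/∂N = −n_y/n_z = −0.44397.
Intercept c from Point P: -127.2 + 170.80 + 317.88 = 361.48.
At (532, -73): z_contact = −159.7 + 32.4 + 361.48 = 234.2 m.
Depth below ground = 498 − 234.2 = 264 m.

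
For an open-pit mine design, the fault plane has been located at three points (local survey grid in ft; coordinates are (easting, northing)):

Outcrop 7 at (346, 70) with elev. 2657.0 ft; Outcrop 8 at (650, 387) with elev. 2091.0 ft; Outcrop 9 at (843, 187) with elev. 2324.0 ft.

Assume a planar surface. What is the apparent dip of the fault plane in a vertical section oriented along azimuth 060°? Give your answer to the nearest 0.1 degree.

Let the plane be z = a·E + b·N + c.
Outcrop 8−Outcrop 7: 304a + 317b = −566;  Outcrop 9−Outcrop 7: 497a + 117b = −333.
Solving gives a = −0.32250, b = −1.47621.
Unit vector along 060° is (sin 60°, cos 60°) = (0.8660, 0.5000).
Slope in that direction = a·(0.8660) + b·(0.5000) = −1.01740.
Apparent dip = arctan|1.01740| = 45.5° (true dip is 56.5°, so apparent ≤ true as expected).

45.5°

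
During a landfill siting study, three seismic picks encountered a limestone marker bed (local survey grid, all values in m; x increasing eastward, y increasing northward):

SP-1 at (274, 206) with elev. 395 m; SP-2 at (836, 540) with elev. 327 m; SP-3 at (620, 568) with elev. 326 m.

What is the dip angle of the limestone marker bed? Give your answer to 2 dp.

Let the plane be z = a·x + b·y + c.
SP-2−SP-1: 562a + 334b = −68;  SP-3−SP-1: 346a + 362b = −69.
Solving gives a = −0.01787, b = −0.17353.
Gradient magnitude |∇z| = √(a² + b²) = √(0.00032 + 0.03011) = 0.17445.
True dip = arctan(0.17445) = 9.90°, dipping toward N (azimuth ≈ 006°).

9.90°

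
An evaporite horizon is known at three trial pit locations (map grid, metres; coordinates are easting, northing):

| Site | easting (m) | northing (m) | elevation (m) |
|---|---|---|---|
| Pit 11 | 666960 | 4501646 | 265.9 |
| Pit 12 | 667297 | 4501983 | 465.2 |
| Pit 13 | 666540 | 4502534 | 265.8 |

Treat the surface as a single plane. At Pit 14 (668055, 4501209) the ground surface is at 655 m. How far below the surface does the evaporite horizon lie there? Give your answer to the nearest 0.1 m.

32.3 m

Let the plane be z = a·easting + b·northing + c.
Pit 12−Pit 11: 337a + 337b = 199.3;  Pit 13−Pit 11: −420a + 888b = −0.1.
Solving gives a = 0.401573744, b = 0.189820915.
Then c = 265.9 − a·666960 − b·4501646 = −1122074.29.
At (668055, 4501209): z_contact = 268273.35 + 854423.61 − 1122074.29 = 622.67 m.
Depth below ground = 655 − 622.67 = 32.3 m.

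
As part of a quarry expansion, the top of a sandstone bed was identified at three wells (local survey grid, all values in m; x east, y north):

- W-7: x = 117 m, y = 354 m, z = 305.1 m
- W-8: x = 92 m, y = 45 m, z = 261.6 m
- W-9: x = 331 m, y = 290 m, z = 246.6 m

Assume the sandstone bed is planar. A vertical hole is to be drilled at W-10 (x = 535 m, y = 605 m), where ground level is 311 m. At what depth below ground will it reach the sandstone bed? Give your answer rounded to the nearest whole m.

60 m

Let the plane be z = a·x + b·y + c.
W-8−W-7: −25a − 309b = −43.5;  W-9−W-7: 214a − 64b = −58.5.
Solving gives a = −0.22580, b = 0.15905.
Then c = 305.1 − a·117 − b·354 = 275.22.
At (535, 605): z_contact = −120.8 + 96.2 + 275.22 = 250.6 m.
Depth below ground = 311 − 250.6 = 60 m.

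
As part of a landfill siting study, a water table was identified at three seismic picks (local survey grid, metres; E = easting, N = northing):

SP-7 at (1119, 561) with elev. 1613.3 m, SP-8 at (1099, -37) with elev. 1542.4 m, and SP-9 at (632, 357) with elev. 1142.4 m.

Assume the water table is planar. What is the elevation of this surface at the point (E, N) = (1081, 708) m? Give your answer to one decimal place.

1590.8 m

Two edge vectors: SP-7→SP-8 = (-20, -598, -70.9), SP-7→SP-9 = (-487, -204, -470.9).
Normal n = (SP-7→SP-8) × (SP-7→SP-9) = (267134.6, 25110.3, -287146).
So ∂z/∂E = −n_x/n_z = 0.930309 and ∂z/∂N = −n_y/n_z = 0.087448.
Intercept c from SP-7: 1613.3 − 1041.02 − 49.06 = 523.23.
At (1081, 708): z = 1005.7 + 61.9 + 523.23 = 1590.8 m.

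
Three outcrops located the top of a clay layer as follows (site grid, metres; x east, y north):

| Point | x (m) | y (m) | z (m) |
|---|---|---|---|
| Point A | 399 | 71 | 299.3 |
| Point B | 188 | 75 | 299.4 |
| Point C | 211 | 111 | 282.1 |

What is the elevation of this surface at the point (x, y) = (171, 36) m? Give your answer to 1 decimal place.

318.1 m

Two edge vectors: Point A→Point B = (-211, 4, 0.1), Point A→Point C = (-188, 40, -17.2).
Normal n = (Point A→Point B) × (Point A→Point C) = (-72.8, -3648, -7688).
So ∂z/∂x = −n_x/n_z = −0.00947 and ∂z/∂y = −n_y/n_z = −0.47451.
Intercept c from Point A: 299.3 + 3.78 + 33.69 = 336.77.
At (171, 36): z = −1.6 − 17.1 + 336.77 = 318.1 m.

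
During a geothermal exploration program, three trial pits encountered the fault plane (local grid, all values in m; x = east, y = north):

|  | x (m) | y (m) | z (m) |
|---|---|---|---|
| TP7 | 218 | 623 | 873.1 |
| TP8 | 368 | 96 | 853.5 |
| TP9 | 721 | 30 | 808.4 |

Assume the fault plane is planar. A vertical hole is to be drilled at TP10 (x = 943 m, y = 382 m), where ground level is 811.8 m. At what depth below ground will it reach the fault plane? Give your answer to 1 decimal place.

Let the plane be z = a·x + b·y + c.
TP8−TP7: 150a − 527b = −19.6;  TP9−TP7: 503a − 593b = −64.7.
Solving gives a = −0.12760, b = 0.00087.
Then c = 873.1 − a·218 − b·623 = 900.37.
At (943, 382): z_contact = −120.33 + 0.33 + 900.37 = 780.38 m.
Depth below ground = 811.8 − 780.38 = 31.4 m.

31.4 m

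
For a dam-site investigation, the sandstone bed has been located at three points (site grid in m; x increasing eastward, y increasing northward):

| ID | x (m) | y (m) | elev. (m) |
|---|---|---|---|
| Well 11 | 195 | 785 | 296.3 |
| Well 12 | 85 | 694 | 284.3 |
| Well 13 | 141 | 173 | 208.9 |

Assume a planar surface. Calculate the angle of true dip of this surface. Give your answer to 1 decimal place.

Let the plane be z = a·x + b·y + c.
Well 12−Well 11: −110a − 91b = −12;  Well 13−Well 11: −54a − 612b = −87.4.
Solving gives a = −0.00977, b = 0.14367.
Gradient magnitude |∇z| = √(a² + b²) = √(0.00010 + 0.02064) = 0.14400.
True dip = arctan(0.14400) = 8.2°, dipping toward S (azimuth ≈ 176°).

8.2°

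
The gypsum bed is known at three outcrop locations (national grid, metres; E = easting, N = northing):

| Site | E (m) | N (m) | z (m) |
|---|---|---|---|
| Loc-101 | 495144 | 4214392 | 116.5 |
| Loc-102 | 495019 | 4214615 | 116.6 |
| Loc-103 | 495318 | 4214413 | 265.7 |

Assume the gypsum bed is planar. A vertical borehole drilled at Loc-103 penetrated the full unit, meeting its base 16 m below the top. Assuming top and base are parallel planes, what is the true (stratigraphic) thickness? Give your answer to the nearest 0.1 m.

Let the plane be z = a·E + b·N + c.
Loc-102−Loc-101: −125a + 223b = 0.1;  Loc-103−Loc-101: 174a + 21b = 149.2.
Solving gives a = 0.80309, b = 0.45061.
|∇z| = √(a²+b²) = 0.92087, so dip δ = arctan(0.92087) = 42.64°.
True thickness = vertical thickness × cos δ = 16 × cos 42.64° = 11.8 m.

11.8 m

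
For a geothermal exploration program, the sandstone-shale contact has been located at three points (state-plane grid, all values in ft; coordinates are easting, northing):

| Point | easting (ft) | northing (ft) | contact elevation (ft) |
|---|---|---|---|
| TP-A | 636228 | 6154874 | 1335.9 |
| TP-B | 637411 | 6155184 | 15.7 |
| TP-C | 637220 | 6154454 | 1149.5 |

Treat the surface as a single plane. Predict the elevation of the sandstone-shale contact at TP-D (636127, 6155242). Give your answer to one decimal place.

914.5 ft

Let the plane be z = a·easting + b·northing + c.
TP-B−TP-A: 1183a + 310b = −1320.2;  TP-C−TP-A: 992a − 420b = −186.4.
Solving gives a = −0.761167607, b = −1.353995873.
Then c = 1335.9 − a·636228 − b·6154874 = 8819286.04.
At (636127, 6155242): z = −484199.3 − 8334172.3 + 8819286.04 = 914.5 ft.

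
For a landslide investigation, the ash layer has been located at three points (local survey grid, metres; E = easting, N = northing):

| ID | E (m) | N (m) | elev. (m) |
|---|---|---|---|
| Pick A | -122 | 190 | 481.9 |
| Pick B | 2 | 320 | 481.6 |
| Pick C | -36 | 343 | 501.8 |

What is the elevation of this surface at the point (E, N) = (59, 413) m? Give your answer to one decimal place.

Two edge vectors: Pick A→Pick B = (124, 130, -0.3), Pick A→Pick C = (86, 153, 19.9).
Normal n = (Pick A→Pick B) × (Pick A→Pick C) = (2632.9, -2493.4, 7792).
So ∂z/∂E = −n_x/n_z = −0.33790 and ∂z/∂N = −n_y/n_z = 0.31999.
Intercept c from Pick A: 481.9 − 41.22 − 60.80 = 379.88.
At (59, 413): z = −19.9 + 132.2 + 379.88 = 492.1 m.

492.1 m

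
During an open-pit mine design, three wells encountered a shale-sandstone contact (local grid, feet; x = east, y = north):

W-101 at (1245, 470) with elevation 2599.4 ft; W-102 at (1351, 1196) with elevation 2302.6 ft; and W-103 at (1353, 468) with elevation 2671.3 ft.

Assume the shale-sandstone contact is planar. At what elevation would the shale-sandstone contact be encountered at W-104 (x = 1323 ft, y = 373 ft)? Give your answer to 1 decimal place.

Two edge vectors: W-101→W-102 = (106, 726, -296.8), W-101→W-103 = (108, -2, 71.9).
Normal n = (W-101→W-102) × (W-101→W-103) = (51605.8, -39675.8, -78620).
So ∂z/∂x = −n_x/n_z = 0.656395 and ∂z/∂y = −n_y/n_z = −0.504653.
Intercept c from W-101: 2599.4 − 817.21 + 237.19 = 2019.37.
At (1323, 373): z = 868.4 − 188.2 + 2019.37 = 2699.6 ft.

2699.6 ft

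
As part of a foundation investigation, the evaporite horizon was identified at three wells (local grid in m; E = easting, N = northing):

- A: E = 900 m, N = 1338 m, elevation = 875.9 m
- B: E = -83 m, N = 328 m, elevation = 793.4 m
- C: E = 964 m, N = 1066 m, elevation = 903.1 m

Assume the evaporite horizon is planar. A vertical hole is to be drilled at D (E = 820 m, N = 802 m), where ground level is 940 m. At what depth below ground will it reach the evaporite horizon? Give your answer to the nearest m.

Two edge vectors: A→B = (-983, -1010, -82.5), A→C = (64, -272, 27.2).
Normal n = (A→B) × (A→C) = (-49912, 21457.6, 332016).
So ∂z/∂E = −n_x/n_z = 0.15033 and ∂z/∂N = −n_y/n_z = −0.06463.
Intercept c from A: 875.9 − 135.30 + 86.47 = 827.08.
At (820, 802): z_contact = 123.3 − 51.8 + 827.08 = 898.5 m.
Depth below ground = 940 − 898.5 = 41 m.

41 m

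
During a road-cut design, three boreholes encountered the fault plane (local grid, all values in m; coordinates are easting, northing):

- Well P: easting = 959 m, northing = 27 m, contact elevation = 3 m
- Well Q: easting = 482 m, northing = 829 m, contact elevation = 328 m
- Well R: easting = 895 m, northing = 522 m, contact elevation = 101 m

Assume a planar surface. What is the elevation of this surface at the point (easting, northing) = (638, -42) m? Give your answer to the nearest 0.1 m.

136.2 m

Two edge vectors: Well P→Well Q = (-477, 802, 325), Well P→Well R = (-64, 495, 98).
Normal n = (Well P→Well Q) × (Well P→Well R) = (-82279, 25946, -184787).
So ∂z/∂easting = −n_x/n_z = −0.44526 and ∂z/∂northing = −n_y/n_z = 0.14041.
Intercept c from Well P: 3 + 427.01 − 3.79 = 426.22.
At (638, -42): z = −284.1 − 5.9 + 426.22 = 136.2 m.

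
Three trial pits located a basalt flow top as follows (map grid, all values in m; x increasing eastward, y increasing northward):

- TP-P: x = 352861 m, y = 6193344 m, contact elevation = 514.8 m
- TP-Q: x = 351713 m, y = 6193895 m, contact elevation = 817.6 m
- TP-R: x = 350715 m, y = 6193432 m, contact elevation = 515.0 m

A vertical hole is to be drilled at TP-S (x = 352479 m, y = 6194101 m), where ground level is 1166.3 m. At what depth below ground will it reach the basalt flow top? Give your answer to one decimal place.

Two edge vectors: TP-P→TP-Q = (-1148, 551, 302.8), TP-P→TP-R = (-2146, 88, 0.2).
Normal n = (TP-P→TP-Q) × (TP-P→TP-R) = (-26536.2, -649579.2, 1081422).
So ∂z/∂x = −n_x/n_z = 0.024538247 and ∂z/∂y = −n_y/n_z = 0.600671338.
Intercept c from TP-P: 514.8 − 8658.59 − 3720164.23 = −3728308.02.
At (352479, 6194101): z_contact = 8649.22 + 3720618.94 − 3728308.02 = 960.13 m.
Depth below ground = 1166.3 − 960.13 = 206.2 m.

206.2 m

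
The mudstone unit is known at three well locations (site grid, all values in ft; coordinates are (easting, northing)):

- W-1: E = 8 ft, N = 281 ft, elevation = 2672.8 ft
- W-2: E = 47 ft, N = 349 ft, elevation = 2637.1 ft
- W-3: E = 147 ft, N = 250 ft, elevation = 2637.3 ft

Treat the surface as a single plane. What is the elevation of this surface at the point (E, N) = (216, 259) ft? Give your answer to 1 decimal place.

2611.5 ft

Let the plane be z = a·E + b·N + c.
W-2−W-1: 39a + 68b = −35.7;  W-3−W-1: 139a − 31b = −35.5.
Solving gives a = −0.33024, b = −0.33560.
Then c = 2672.8 − a·8 − b·281 = 2769.74.
At (216, 259): z = −71.3 − 86.9 + 2769.74 = 2611.5 ft.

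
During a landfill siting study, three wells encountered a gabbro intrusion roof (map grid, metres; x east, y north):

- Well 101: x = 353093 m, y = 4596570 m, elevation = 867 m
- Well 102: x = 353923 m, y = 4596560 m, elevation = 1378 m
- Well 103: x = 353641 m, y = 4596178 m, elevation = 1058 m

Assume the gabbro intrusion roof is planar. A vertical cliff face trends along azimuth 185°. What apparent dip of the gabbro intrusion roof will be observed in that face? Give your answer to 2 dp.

Two edge vectors: Well 101→Well 102 = (830, -10, 511), Well 101→Well 103 = (548, -392, 191).
Normal n = (Well 101→Well 102) × (Well 101→Well 103) = (198402, 121498, -319880).
So ∂z/∂x = −n_x/n_z = 0.62024 and ∂z/∂y = −n_y/n_z = 0.37982.
Unit vector along 185° is (sin 185°, cos 185°) = (-0.0872, -0.9962).
Slope in that direction = a·(-0.0872) + b·(-0.9962) = −0.43244.
Apparent dip = arctan|0.43244| = 23.39° (true dip is 36.0°, so apparent ≤ true as expected).

23.39°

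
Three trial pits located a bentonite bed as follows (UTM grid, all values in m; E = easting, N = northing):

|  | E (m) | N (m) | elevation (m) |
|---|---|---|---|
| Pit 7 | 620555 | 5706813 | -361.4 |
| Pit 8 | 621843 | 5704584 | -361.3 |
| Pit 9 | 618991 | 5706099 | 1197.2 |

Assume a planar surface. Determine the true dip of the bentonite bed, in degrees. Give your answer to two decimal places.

42.32°

Let the plane be z = a·E + b·N + c.
Pit 8−Pit 7: 1288a − 2229b = 0.1;  Pit 9−Pit 7: −1564a − 714b = 1558.6.
Solving gives a = −0.78852, b = −0.45568.
Gradient magnitude |∇z| = √(a² + b²) = √(0.62176 + 0.20765) = 0.91072.
True dip = arctan(0.91072) = 42.32°, dipping toward ENE (azimuth ≈ 060°).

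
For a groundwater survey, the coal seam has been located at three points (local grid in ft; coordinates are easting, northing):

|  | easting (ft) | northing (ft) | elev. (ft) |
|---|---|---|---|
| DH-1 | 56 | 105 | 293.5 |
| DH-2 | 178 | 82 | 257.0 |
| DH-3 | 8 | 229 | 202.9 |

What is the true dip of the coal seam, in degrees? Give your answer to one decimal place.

45.8°

Let the plane be z = a·easting + b·northing + c.
DH-2−DH-1: 122a − 23b = −36.5;  DH-3−DH-1: −48a + 124b = −90.6.
Solving gives a = −0.47132, b = −0.91309.
Gradient magnitude |∇z| = √(a² + b²) = √(0.22214 + 0.83374) = 1.02756.
True dip = arctan(1.02756) = 45.8°, dipping toward NNE (azimuth ≈ 027°).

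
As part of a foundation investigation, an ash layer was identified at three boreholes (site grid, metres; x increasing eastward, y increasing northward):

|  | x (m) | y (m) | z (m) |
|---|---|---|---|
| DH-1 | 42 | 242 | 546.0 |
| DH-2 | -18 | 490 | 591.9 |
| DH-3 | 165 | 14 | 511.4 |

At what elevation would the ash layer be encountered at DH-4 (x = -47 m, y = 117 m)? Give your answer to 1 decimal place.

509.5 m

Two edge vectors: DH-1→DH-2 = (-60, 248, 45.9), DH-1→DH-3 = (123, -228, -34.6).
Normal n = (DH-1→DH-2) × (DH-1→DH-3) = (1884.4, 3569.7, -16824).
So ∂z/∂x = −n_x/n_z = 0.11201 and ∂z/∂y = −n_y/n_z = 0.21218.
Intercept c from DH-1: 546 − 4.70 − 51.35 = 489.95.
At (-47, 117): z = −5.3 + 24.8 + 489.95 = 509.5 m.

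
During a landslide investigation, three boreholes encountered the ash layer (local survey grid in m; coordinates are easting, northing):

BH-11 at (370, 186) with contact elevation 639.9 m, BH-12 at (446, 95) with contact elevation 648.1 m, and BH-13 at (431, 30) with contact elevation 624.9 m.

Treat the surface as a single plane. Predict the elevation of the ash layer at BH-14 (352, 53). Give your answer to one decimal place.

Let the plane be z = a·easting + b·northing + c.
BH-12−BH-11: 76a − 91b = 8.2;  BH-13−BH-11: 61a − 156b = −15.
Solving gives a = 0.41938, b = 0.26014.
Then c = 639.9 − a·370 − b·186 = 436.34.
At (352, 53): z = 147.6 + 13.8 + 436.34 = 597.8 m.

597.8 m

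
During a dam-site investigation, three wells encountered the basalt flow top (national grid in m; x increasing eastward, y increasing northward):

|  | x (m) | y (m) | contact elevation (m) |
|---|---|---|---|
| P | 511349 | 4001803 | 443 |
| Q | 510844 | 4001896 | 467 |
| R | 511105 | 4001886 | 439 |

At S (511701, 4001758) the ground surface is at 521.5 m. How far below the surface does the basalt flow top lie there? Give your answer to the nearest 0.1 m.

Let the plane be z = a·x + b·y + c.
Q−P: −505a + 93b = 24;  R−P: −244a + 83b = −4.
Solving gives a = −0.122977683, b = −0.409717526.
Then c = 443 − a·511349 − b·4001803 = 1702936.34.
At (511701, 4001758): z_contact = −62927.80 − 1639590.39 + 1702936.34 = 418.15 m.
Depth below ground = 521.5 − 418.15 = 103.4 m.

103.4 m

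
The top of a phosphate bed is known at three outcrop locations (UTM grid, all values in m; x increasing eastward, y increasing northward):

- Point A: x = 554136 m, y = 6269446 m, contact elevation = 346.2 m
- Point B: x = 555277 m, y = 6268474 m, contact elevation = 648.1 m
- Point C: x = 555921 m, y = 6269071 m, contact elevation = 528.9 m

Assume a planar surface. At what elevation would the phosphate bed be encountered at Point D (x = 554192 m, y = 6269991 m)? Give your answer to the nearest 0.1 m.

Let the plane be z = a·x + b·y + c.
Point B−Point A: 1141a − 972b = 301.9;  Point C−Point A: 1785a − 375b = 182.7.
Solving gives a = 0.049246182, b = −0.252788176.
Then c = 346.2 − a·554136 − b·6269446 = 1557898.94.
At (554192, 6269991): z = 27291.8 − 1584979.6 + 1557898.94 = 211.2 m.

211.2 m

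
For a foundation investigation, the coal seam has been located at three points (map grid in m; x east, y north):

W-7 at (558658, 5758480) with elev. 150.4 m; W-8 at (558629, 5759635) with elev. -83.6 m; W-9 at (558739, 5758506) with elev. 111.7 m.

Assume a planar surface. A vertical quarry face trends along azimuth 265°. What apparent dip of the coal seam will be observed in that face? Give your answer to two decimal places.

Two edge vectors: W-7→W-8 = (-29, 1155, -234), W-7→W-9 = (81, 26, -38.7).
Normal n = (W-7→W-8) × (W-7→W-9) = (-38614.5, -20076.3, -94309).
So ∂z/∂x = −n_x/n_z = −0.40945 and ∂z/∂y = −n_y/n_z = −0.21288.
Unit vector along 265° is (sin 265°, cos 265°) = (-0.9962, -0.0872).
Slope in that direction = a·(-0.9962) + b·(-0.0872) = 0.42644.
Apparent dip = arctan|0.42644| = 23.10° (true dip is 24.8°, so apparent ≤ true as expected).

23.10°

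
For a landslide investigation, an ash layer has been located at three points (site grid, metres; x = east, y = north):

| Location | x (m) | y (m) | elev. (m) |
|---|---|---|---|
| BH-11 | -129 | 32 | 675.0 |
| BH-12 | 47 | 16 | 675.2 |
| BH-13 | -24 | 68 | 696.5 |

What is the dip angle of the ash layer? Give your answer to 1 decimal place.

Two edge vectors: BH-11→BH-12 = (176, -16, 0.2), BH-11→BH-13 = (105, 36, 21.5).
Normal n = (BH-11→BH-12) × (BH-11→BH-13) = (-351.2, -3763, 8016).
So ∂z/∂x = −n_x/n_z = 0.04381 and ∂z/∂y = −n_y/n_z = 0.46944.
Gradient magnitude |∇z| = √(a² + b²) = √(0.00192 + 0.22037) = 0.47148.
True dip = arctan(0.47148) = 25.2°, dipping toward S (azimuth ≈ 185°).

25.2°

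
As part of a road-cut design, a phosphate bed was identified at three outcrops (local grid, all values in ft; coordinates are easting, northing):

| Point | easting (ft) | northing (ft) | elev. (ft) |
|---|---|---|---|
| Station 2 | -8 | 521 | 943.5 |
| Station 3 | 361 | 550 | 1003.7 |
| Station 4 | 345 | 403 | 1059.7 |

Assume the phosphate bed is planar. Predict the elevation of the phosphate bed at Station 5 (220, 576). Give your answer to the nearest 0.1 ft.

Two edge vectors: Station 2→Station 3 = (369, 29, 60.2), Station 2→Station 4 = (353, -118, 116.2).
Normal n = (Station 2→Station 3) × (Station 2→Station 4) = (10473.4, -21627.2, -53779).
So ∂z/∂easting = −n_x/n_z = 0.19475 and ∂z/∂northing = −n_y/n_z = −0.40215.
Intercept c from Station 2: 943.5 + 1.56 + 209.52 = 1154.58.
At (220, 576): z = 42.8 − 231.6 + 1154.58 = 965.8 ft.

965.8 ft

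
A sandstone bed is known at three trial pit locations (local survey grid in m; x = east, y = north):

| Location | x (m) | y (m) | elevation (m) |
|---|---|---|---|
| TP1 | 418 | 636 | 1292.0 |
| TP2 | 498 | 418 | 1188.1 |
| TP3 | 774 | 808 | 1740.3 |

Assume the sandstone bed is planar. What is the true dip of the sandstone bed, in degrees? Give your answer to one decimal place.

49.8°

Two edge vectors: TP1→TP2 = (80, -218, -103.9), TP1→TP3 = (356, 172, 448.3).
Normal n = (TP1→TP2) × (TP1→TP3) = (-79858.6, -72852.4, 91368).
So ∂z/∂x = −n_x/n_z = 0.87403 and ∂z/∂y = −n_y/n_z = 0.79735.
Gradient magnitude |∇z| = √(a² + b²) = √(0.76393 + 0.63577) = 1.18309.
True dip = arctan(1.18309) = 49.8°, dipping toward SW (azimuth ≈ 228°).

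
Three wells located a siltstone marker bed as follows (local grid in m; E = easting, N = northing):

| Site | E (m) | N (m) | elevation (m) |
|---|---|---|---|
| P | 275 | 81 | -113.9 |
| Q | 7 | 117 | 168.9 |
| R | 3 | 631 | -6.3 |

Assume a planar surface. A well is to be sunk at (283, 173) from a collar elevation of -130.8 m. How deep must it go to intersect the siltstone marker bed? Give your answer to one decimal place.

24.1 m

Let the plane be z = a·E + b·N + c.
Q−P: −268a + 36b = 282.8;  R−P: −272a + 550b = 107.6.
Solving gives a = −1.10216, b = −0.34943.
Then c = -113.9 − a·275 − b·81 = 217.50.
At (283, 173): z_contact = −311.91 − 60.45 + 217.50 = -154.87 m.
Depth below ground = -130.8 − (-154.87) = 24.1 m.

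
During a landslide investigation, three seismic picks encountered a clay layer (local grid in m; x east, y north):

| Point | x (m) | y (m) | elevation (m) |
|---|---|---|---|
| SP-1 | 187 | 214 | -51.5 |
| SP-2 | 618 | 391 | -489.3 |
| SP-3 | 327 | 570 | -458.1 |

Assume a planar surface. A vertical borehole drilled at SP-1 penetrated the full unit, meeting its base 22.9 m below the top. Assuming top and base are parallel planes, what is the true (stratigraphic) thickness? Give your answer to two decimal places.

15.41 m

Two edge vectors: SP-1→SP-2 = (431, 177, -437.8), SP-1→SP-3 = (140, 356, -406.6).
Normal n = (SP-1→SP-2) × (SP-1→SP-3) = (83888.6, 113952.6, 128656).
So ∂z/∂x = −n_x/n_z = −0.65204 and ∂z/∂y = −n_y/n_z = −0.88572.
|∇z| = √(a²+b²) = 1.09984, so dip δ = arctan(1.09984) = 47.72°.
True thickness = vertical thickness × cos δ = 22.9 × cos 47.72° = 15.41 m.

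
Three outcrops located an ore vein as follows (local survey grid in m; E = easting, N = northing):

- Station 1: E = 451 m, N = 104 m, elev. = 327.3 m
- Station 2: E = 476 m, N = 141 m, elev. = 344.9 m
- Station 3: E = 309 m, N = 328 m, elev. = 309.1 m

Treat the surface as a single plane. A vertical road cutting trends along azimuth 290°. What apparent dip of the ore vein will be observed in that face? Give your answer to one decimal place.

Let the plane be z = a·E + b·N + c.
Station 2−Station 1: 25a + 37b = 17.6;  Station 3−Station 1: −142a + 224b = −18.2.
Solving gives a = 0.42526, b = 0.18834.
Unit vector along 290° is (sin 290°, cos 290°) = (-0.9397, 0.3420).
Slope in that direction = a·(-0.9397) + b·(0.3420) = −0.33520.
Apparent dip = arctan|0.33520| = 18.5° (true dip is 24.9°, so apparent ≤ true as expected).

18.5°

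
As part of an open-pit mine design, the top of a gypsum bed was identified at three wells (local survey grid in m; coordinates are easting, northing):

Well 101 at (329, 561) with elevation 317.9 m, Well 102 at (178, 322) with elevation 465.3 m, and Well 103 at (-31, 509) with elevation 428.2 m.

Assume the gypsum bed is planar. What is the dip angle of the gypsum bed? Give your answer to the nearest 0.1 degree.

27.6°

Let the plane be z = a·easting + b·northing + c.
Well 102−Well 101: −151a − 239b = 147.4;  Well 103−Well 101: −360a − 52b = 110.3.
Solving gives a = −0.23913, b = −0.46566.
Gradient magnitude |∇z| = √(a² + b²) = √(0.05718 + 0.21684) = 0.52347.
True dip = arctan(0.52347) = 27.6°, dipping toward NNE (azimuth ≈ 027°).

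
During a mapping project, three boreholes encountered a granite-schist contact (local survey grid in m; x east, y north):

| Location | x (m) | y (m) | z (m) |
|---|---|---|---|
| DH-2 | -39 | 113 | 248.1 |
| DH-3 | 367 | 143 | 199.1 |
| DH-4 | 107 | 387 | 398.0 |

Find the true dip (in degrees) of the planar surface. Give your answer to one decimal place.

33.4°

Two edge vectors: DH-2→DH-3 = (406, 30, -49), DH-2→DH-4 = (146, 274, 149.9).
Normal n = (DH-2→DH-3) × (DH-2→DH-4) = (17923, -68013.4, 106864).
So ∂z/∂x = −n_x/n_z = −0.16772 and ∂z/∂y = −n_y/n_z = 0.63645.
Gradient magnitude |∇z| = √(a² + b²) = √(0.02813 + 0.40507) = 0.65818.
True dip = arctan(0.65818) = 33.4°, dipping toward SSE (azimuth ≈ 165°).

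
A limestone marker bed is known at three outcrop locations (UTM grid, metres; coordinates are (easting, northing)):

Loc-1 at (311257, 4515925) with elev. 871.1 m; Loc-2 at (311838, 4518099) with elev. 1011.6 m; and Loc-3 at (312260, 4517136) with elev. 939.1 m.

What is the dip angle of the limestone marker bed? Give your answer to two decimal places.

4.02°

Let the plane be z = a·E + b·N + c.
Loc-2−Loc-1: 581a + 2174b = 140.5;  Loc-3−Loc-1: 1003a + 1211b = 68.
Solving gives a = −0.01511, b = 0.06867.
Gradient magnitude |∇z| = √(a² + b²) = √(0.00023 + 0.00471) = 0.07031.
True dip = arctan(0.07031) = 4.02°, dipping toward SSE (azimuth ≈ 168°).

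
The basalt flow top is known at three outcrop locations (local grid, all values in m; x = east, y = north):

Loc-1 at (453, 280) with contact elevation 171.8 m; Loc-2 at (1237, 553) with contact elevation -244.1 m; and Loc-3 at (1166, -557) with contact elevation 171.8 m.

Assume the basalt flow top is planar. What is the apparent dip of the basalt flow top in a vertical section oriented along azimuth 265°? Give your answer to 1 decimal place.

23.7°

Two edge vectors: Loc-1→Loc-2 = (784, 273, -415.9), Loc-1→Loc-3 = (713, -837, 0).
Normal n = (Loc-1→Loc-2) × (Loc-1→Loc-3) = (-348108.3, -296536.7, -850857).
So ∂z/∂x = −n_x/n_z = −0.40913 and ∂z/∂y = −n_y/n_z = −0.34852.
Unit vector along 265° is (sin 265°, cos 265°) = (-0.9962, -0.0872).
Slope in that direction = a·(-0.9962) + b·(-0.0872) = 0.43794.
Apparent dip = arctan|0.43794| = 23.7° (true dip is 28.3°, so apparent ≤ true as expected).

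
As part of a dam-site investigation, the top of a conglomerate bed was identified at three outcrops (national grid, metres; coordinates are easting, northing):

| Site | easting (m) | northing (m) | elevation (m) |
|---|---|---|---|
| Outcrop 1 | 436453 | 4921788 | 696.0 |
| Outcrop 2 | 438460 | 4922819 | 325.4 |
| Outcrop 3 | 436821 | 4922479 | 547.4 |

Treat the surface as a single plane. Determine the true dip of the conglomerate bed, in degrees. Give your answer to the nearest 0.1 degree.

Let the plane be z = a·easting + b·northing + c.
Outcrop 2−Outcrop 1: 2007a + 1031b = −370.6;  Outcrop 3−Outcrop 1: 368a + 691b = −148.6.
Solving gives a = −0.10212, b = −0.16067.
Gradient magnitude |∇z| = √(a² + b²) = √(0.01043 + 0.02581) = 0.19037.
True dip = arctan(0.19037) = 10.8°, dipping toward NNE (azimuth ≈ 032°).

10.8°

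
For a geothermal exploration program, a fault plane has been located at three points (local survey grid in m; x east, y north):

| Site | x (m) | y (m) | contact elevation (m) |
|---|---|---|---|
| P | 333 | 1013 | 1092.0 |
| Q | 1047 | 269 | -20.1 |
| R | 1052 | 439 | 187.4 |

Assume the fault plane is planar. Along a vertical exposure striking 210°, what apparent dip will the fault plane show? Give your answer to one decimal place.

Two edge vectors: P→Q = (714, -744, -1112.1), P→R = (719, -574, -904.6).
Normal n = (P→Q) × (P→R) = (34677, -153715.5, 125100).
So ∂z/∂x = −n_x/n_z = −0.27719 and ∂z/∂y = −n_y/n_z = 1.22874.
Unit vector along 210° is (sin 210°, cos 210°) = (-0.5000, -0.8660).
Slope in that direction = a·(-0.5000) + b·(-0.8660) = −0.92552.
Apparent dip = arctan|0.92552| = 42.8° (true dip is 51.6°, so apparent ≤ true as expected).

42.8°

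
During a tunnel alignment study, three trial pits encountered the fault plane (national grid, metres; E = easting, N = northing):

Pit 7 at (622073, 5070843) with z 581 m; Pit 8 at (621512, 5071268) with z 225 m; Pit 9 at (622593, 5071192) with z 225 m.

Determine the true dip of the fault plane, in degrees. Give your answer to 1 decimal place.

42.8°

Two edge vectors: Pit 7→Pit 8 = (-561, 425, -356), Pit 7→Pit 9 = (520, 349, -356).
Normal n = (Pit 7→Pit 8) × (Pit 7→Pit 9) = (-27056, -384836, -416789).
So ∂z/∂E = −n_x/n_z = −0.06492 and ∂z/∂N = −n_y/n_z = −0.92334.
Gradient magnitude |∇z| = √(a² + b²) = √(0.00421 + 0.85255) = 0.92561.
True dip = arctan(0.92561) = 42.8°, dipping toward N (azimuth ≈ 004°).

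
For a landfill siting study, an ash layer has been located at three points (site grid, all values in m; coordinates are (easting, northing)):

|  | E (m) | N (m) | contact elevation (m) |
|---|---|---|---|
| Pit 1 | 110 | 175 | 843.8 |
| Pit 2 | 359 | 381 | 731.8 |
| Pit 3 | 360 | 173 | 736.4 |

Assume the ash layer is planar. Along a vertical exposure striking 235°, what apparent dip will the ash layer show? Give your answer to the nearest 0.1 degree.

Two edge vectors: Pit 1→Pit 2 = (249, 206, -112), Pit 1→Pit 3 = (250, -2, -107.4).
Normal n = (Pit 1→Pit 2) × (Pit 1→Pit 3) = (-22348.4, -1257.4, -51998).
So ∂z/∂E = −n_x/n_z = −0.42979 and ∂z/∂N = −n_y/n_z = −0.02418.
Unit vector along 235° is (sin 235°, cos 235°) = (-0.8192, -0.5736).
Slope in that direction = a·(-0.8192) + b·(-0.5736) = 0.36594.
Apparent dip = arctan|0.36594| = 20.1° (true dip is 23.3°, so apparent ≤ true as expected).

20.1°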